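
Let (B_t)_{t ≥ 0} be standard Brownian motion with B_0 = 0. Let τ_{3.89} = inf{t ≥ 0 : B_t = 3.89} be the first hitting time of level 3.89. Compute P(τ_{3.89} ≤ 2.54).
P(τ_{3.89} ≤ 2.54) = 2(1 − Φ(3.89/√2.54)) = 2(1 − Φ(2.4408)) ≈ 0.0147

By the reflection principle for standard BM, P(τ_b ≤ t) = 2 · P(B_t ≥ b). Since B_t ~ N(0, t), P(B_t ≥ 3.89) = 1 − Φ(3.89/√t) = 1 − Φ(3.89/√2.54) = 1 − Φ(2.4408) ≈ 0.00733. Doubling: P(τ_{3.89} ≤ 2.54) ≈ 2 · 0.00733 = 0.01466 ≈ 0.0147.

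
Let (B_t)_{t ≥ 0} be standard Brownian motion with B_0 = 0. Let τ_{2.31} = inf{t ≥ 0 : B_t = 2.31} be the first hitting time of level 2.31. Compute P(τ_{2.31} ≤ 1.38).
P(τ_{2.31} ≤ 1.38) = 2(1 − Φ(2.31/√1.38)) = 2(1 − Φ(1.9664)) ≈ 0.0493

By the reflection principle for standard BM, P(τ_b ≤ t) = 2 · P(B_t ≥ b). Since B_t ~ N(0, t), P(B_t ≥ 2.31) = 1 − Φ(2.31/√t) = 1 − Φ(2.31/√1.38) = 1 − Φ(1.9664) ≈ 0.02463. Doubling: P(τ_{2.31} ≤ 1.38) ≈ 2 · 0.02463 = 0.04926 ≈ 0.0493.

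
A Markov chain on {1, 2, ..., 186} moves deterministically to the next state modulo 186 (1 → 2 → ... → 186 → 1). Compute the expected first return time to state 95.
E[T_95 | X_0 = 95] = 186

The chain cycles deterministically, so starting at state 95 it returns in exactly 186 steps. Equivalently, the stationary distribution is uniform π_j = 1/186 for every state j, so by Kac's formula E[T_95] = 1/π_95 = 186.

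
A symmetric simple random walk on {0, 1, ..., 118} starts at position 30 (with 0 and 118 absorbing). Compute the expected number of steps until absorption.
E[τ | X_0 = 30] = 2640

Let v_k = E[τ | X_0 = k]. Boundary: v_0 = v_118 = 0. Recurrence: v_k = 1 + (v_{k-1} + v_{k+1})/2 for 1 ≤ k ≤ 117. The particular solution to v_k − (v_{k-1} + v_{k+1})/2 = 1 is v_k = −k^2. Adding homogeneous solution A + B k and matching boundaries gives v_k = k (118 − k). Substituting k = 30: v_30 = 30 · 88 = 2640.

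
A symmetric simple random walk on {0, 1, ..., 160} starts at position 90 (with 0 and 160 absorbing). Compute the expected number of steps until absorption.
E[τ | X_0 = 90] = 6300

Let v_k = E[τ | X_0 = k]. Boundary: v_0 = v_160 = 0. Recurrence: v_k = 1 + (v_{k-1} + v_{k+1})/2 for 1 ≤ k ≤ 159. The particular solution to v_k − (v_{k-1} + v_{k+1})/2 = 1 is v_k = −k^2. Adding homogeneous solution A + B k and matching boundaries gives v_k = k (160 − k). Substituting k = 90: v_90 = 90 · 70 = 6300.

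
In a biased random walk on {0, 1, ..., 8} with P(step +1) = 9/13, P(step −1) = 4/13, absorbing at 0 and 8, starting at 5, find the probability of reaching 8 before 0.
P(hit 8 before 0) = (1 − (4/9)^5) / (1 − (4/9)^8) = 8460045/8596237

Let u_k denote P(reach 8 before 0 | start at k). Boundary: u_0 = 0, u_8 = 1. Recurrence: u_k = 9/13·u_{k+1} + 4/13·u_{k-1} for 1 ≤ k ≤ 7. Try u_k = A + B·r^k with r = q/p = (4/13)/(9/13) = 4/9. Substitution satisfies the recurrence; boundary conditions give:
  u_k = (1 − r^k) / (1 − r^N) = (1 − (4/9)^5) / (1 − (4/9)^8) = 8460045/8596237.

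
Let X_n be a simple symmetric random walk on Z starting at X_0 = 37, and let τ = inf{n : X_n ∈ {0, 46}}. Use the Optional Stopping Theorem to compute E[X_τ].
E[X_τ] = 37

X_n is a martingale and τ is a bounded-mean stopping time (indeed τ is finite a.s. with bounded expectation since the walk is in a bounded region). By the OST, E[X_τ] = E[X_0] = 37. Equivalently: E[X_τ] = 46 · P(hit 46 first) + 0 · P(hit 0 first) = 46 · (37/46) = 37.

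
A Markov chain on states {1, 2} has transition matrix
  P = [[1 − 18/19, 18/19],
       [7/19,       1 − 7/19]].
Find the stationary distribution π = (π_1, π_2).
π_1 = 7/25, π_2 = 18/25

Solve πP = π with π_1 + π_2 = 1. From πP = π: π_1 · (1 − 18/19) + π_2 · 7/19 = π_1 ⇒ π_2 · 7/19 = π_1 · 18/19 ⇒ π_2/π_1 = (18/19)/(7/19) = 18/7. Together with π_1 + π_2 = 1:
  π_1 = (7/19)/(18/19 + 7/19) = (7/19)/(25/19) = 7/25,
  π_2 = (18/19)/(18/19 + 7/19) = (18/19)/(25/19) = 18/25.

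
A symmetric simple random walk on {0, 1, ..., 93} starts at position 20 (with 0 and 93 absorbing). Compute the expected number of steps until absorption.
E[τ | X_0 = 20] = 1460

Let v_k = E[τ | X_0 = k]. Boundary: v_0 = v_93 = 0. Recurrence: v_k = 1 + (v_{k-1} + v_{k+1})/2 for 1 ≤ k ≤ 92. The particular solution to v_k − (v_{k-1} + v_{k+1})/2 = 1 is v_k = −k^2. Adding homogeneous solution A + B k and matching boundaries gives v_k = k (93 − k). Substituting k = 20: v_20 = 20 · 73 = 1460.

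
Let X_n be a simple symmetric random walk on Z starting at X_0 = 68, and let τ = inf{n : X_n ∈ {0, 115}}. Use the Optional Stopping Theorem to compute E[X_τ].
E[X_τ] = 68

X_n is a martingale and τ is a bounded-mean stopping time (indeed τ is finite a.s. with bounded expectation since the walk is in a bounded region). By the OST, E[X_τ] = E[X_0] = 68. Equivalently: E[X_τ] = 115 · P(hit 115 first) + 0 · P(hit 0 first) = 115 · (68/115) = 68.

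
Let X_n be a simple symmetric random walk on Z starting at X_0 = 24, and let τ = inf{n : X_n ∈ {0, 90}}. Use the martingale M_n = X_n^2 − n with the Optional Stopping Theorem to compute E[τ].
E[τ] = 1584

M_n = X_n^2 − n is a martingale (since E[X_{n+1}^2 | F_n] = X_n^2 + 1). By OST (τ has finite mean in a bounded region), E[M_τ] = E[M_0] = X_0^2 − 0 = 24^2 = 576. Also E[M_τ] = E[X_τ^2] − E[τ]. The walk exits at 0 or 90, with P(hit 90 first) = 24/90, so E[X_τ^2] = 90^2 · 24/90 + 0 = 2160. Thus E[τ] = E[X_τ^2] − E[M_τ] = 2160 − 576 = 1584 = 24(90 − 24) = 1584.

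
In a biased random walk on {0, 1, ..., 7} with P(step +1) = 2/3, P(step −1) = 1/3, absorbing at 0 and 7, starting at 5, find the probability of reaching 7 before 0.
P(hit 7 before 0) = (1 − (1/2)^5) / (1 − (1/2)^7) = 124/127

Let u_k denote P(reach 7 before 0 | start at k). Boundary: u_0 = 0, u_7 = 1. Recurrence: u_k = 2/3·u_{k+1} + 1/3·u_{k-1} for 1 ≤ k ≤ 6. Try u_k = A + B·r^k with r = q/p = (1/3)/(2/3) = 1/2. Substitution satisfies the recurrence; boundary conditions give:
  u_k = (1 − r^k) / (1 − r^N) = (1 − (1/2)^5) / (1 − (1/2)^7) = 124/127.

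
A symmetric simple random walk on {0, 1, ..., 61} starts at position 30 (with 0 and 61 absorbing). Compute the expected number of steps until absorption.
E[τ | X_0 = 30] = 930

Let v_k = E[τ | X_0 = k]. Boundary: v_0 = v_61 = 0. Recurrence: v_k = 1 + (v_{k-1} + v_{k+1})/2 for 1 ≤ k ≤ 60. The particular solution to v_k − (v_{k-1} + v_{k+1})/2 = 1 is v_k = −k^2. Adding homogeneous solution A + B k and matching boundaries gives v_k = k (61 − k). Substituting k = 30: v_30 = 30 · 31 = 930.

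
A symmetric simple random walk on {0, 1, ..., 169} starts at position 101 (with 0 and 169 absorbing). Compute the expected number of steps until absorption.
E[τ | X_0 = 101] = 6868

Let v_k = E[τ | X_0 = k]. Boundary: v_0 = v_169 = 0. Recurrence: v_k = 1 + (v_{k-1} + v_{k+1})/2 for 1 ≤ k ≤ 168. The particular solution to v_k − (v_{k-1} + v_{k+1})/2 = 1 is v_k = −k^2. Adding homogeneous solution A + B k and matching boundaries gives v_k = k (169 − k). Substituting k = 101: v_101 = 101 · 68 = 6868.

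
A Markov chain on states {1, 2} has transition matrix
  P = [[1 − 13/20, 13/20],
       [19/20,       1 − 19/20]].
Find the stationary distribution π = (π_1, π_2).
π_1 = 19/32, π_2 = 13/32

Solve πP = π with π_1 + π_2 = 1. From πP = π: π_1 · (1 − 13/20) + π_2 · 19/20 = π_1 ⇒ π_2 · 19/20 = π_1 · 13/20 ⇒ π_2/π_1 = (13/20)/(19/20) = 13/19. Together with π_1 + π_2 = 1:
  π_1 = (19/20)/(13/20 + 19/20) = (19/20)/(8/5) = 19/32,
  π_2 = (13/20)/(13/20 + 19/20) = (13/20)/(8/5) = 13/32.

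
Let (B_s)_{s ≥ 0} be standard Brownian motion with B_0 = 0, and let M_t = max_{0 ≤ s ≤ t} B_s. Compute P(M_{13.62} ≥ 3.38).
P(M_{13.62} ≥ 3.38) = 2·P(B_{13.62} ≥ 3.38) = 2(1 − Φ(3.38/√13.62)) ≈ 0.3597

By the reflection principle for Brownian motion, P(M_t ≥ a) = 2 · P(B_t ≥ a) for a ≥ 0. Since B_t ~ N(0, t), P(B_t ≥ 3.38) = 1 − Φ(3.38/√t) = 1 − Φ(3.38/√13.62) = 1 − Φ(0.9159). So
  P(M_{13.62} ≥ 3.38) = 2(1 − Φ(0.9159)) ≈ 0.3597.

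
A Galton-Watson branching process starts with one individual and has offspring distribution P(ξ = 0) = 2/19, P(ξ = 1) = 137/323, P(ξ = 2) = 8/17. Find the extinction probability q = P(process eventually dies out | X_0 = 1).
q = 17/76

The pgf is f(s) = 2/19 + 137/323·s + 8/17·s². The extinction probability q is the smallest fixed point of f in [0, 1]. Setting s = f(s):
  8/17·s² + (137/323 − 1)·s + 2/19 = 0
  8/17·s² − (2/19 + 8/17)·s + 2/19 = 0
which factors as (s − 1)·(8/17·s − 2/19) = 0, giving roots s = 1 and s = (2/19)/(8/17) = 17/76.
Mean offspring μ = 137/323 + 2·8/17 = 441/323 > 1 (supercritical), so q < 1. The extinction probability is the smaller root: q = (2/19)/(8/17) = 17/76.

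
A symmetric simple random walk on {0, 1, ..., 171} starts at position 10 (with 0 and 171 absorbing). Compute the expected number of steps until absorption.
E[τ | X_0 = 10] = 1610

Let v_k = E[τ | X_0 = k]. Boundary: v_0 = v_171 = 0. Recurrence: v_k = 1 + (v_{k-1} + v_{k+1})/2 for 1 ≤ k ≤ 170. The particular solution to v_k − (v_{k-1} + v_{k+1})/2 = 1 is v_k = −k^2. Adding homogeneous solution A + B k and matching boundaries gives v_k = k (171 − k). Substituting k = 10: v_10 = 10 · 161 = 1610.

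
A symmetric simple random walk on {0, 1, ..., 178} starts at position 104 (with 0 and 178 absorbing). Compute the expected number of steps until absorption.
E[τ | X_0 = 104] = 7696

Let v_k = E[τ | X_0 = k]. Boundary: v_0 = v_178 = 0. Recurrence: v_k = 1 + (v_{k-1} + v_{k+1})/2 for 1 ≤ k ≤ 177. The particular solution to v_k − (v_{k-1} + v_{k+1})/2 = 1 is v_k = −k^2. Adding homogeneous solution A + B k and matching boundaries gives v_k = k (178 − k). Substituting k = 104: v_104 = 104 · 74 = 7696.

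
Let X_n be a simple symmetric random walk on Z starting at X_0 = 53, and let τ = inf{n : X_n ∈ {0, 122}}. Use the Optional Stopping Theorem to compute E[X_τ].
E[X_τ] = 53

X_n is a martingale and τ is a bounded-mean stopping time (indeed τ is finite a.s. with bounded expectation since the walk is in a bounded region). By the OST, E[X_τ] = E[X_0] = 53. Equivalently: E[X_τ] = 122 · P(hit 122 first) + 0 · P(hit 0 first) = 122 · (53/122) = 53.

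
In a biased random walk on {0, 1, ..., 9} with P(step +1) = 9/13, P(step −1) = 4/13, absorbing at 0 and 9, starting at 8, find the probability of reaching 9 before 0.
P(hit 9 before 0) = (1 − (4/9)^8) / (1 − (4/9)^9) = 77366133/77431669

Let u_k denote P(reach 9 before 0 | start at k). Boundary: u_0 = 0, u_9 = 1. Recurrence: u_k = 9/13·u_{k+1} + 4/13·u_{k-1} for 1 ≤ k ≤ 8. Try u_k = A + B·r^k with r = q/p = (4/13)/(9/13) = 4/9. Substitution satisfies the recurrence; boundary conditions give:
  u_k = (1 − r^k) / (1 − r^N) = (1 − (4/9)^8) / (1 − (4/9)^9) = 77366133/77431669.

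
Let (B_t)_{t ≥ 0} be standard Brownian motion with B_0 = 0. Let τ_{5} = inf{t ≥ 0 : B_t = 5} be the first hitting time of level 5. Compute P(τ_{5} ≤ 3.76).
P(τ_{5} ≤ 3.76) = 2(1 − Φ(5/√3.76)) = 2(1 − Φ(2.5786)) ≈ 0.0099

By the reflection principle for standard BM, P(τ_b ≤ t) = 2 · P(B_t ≥ b). Since B_t ~ N(0, t), P(B_t ≥ 5) = 1 − Φ(5/√t) = 1 − Φ(5/√3.76) = 1 − Φ(2.5786) ≈ 0.00496. Doubling: P(τ_{5} ≤ 3.76) ≈ 2 · 0.00496 = 0.00992 ≈ 0.0099.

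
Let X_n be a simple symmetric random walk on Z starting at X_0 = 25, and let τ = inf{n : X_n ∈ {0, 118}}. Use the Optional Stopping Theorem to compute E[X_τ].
E[X_τ] = 25

X_n is a martingale and τ is a bounded-mean stopping time (indeed τ is finite a.s. with bounded expectation since the walk is in a bounded region). By the OST, E[X_τ] = E[X_0] = 25. Equivalently: E[X_τ] = 118 · P(hit 118 first) + 0 · P(hit 0 first) = 118 · (25/118) = 25.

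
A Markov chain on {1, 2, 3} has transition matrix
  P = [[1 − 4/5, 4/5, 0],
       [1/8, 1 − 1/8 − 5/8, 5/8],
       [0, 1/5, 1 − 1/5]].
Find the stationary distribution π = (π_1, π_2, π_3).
π = (5/137, 32/137, 100/137)

This is a birth-death chain on three states, which satisfies detailed balance: π_1 · P_{12} = π_2 · P_{21} and π_2 · P_{23} = π_3 · P_{32}.
From π_1 · 4/5 = π_2 · 1/8: π_2/π_1 = (4/5)/(1/8) = 32/5.
From π_2 · 5/8 = π_3 · 1/5: π_3/π_2 = (5/8)/(1/5) = 25/8.
Take π_1 proportional to 1; then unnormalized π = (1, 32/5, 20). Normalize by dividing by the sum 137/5:
  π = (5/137, 32/137, 100/137).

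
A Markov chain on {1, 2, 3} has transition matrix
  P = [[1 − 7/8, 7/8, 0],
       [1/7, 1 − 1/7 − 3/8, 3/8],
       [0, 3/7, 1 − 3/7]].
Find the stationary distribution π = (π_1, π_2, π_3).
π = (64/799, 392/799, 343/799)

This is a birth-death chain on three states, which satisfies detailed balance: π_1 · P_{12} = π_2 · P_{21} and π_2 · P_{23} = π_3 · P_{32}.
From π_1 · 7/8 = π_2 · 1/7: π_2/π_1 = (7/8)/(1/7) = 49/8.
From π_2 · 3/8 = π_3 · 3/7: π_3/π_2 = (3/8)/(3/7) = 7/8.
Take π_1 proportional to 1; then unnormalized π = (1, 49/8, 343/64). Normalize by dividing by the sum 799/64:
  π = (64/799, 392/799, 343/799).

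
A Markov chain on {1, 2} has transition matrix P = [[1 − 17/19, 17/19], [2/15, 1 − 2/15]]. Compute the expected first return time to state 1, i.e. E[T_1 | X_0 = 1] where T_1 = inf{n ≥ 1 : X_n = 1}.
E[T_1 | X_0 = 1] = 1/π_1 = 293/38

For an irreducible recurrent Markov chain with stationary distribution π, E[T_i | X_0 = i] = 1/π_i (Kac's formula). Here π_1 = (2/15)/(17/19 + 2/15) = (2/15)/(293/285) = 38/293, so E[T_1 | X_0 = 1] = 1/π_1 = (17/19 + 2/15)/(2/15) = (293/285)/(2/15) = 293/38.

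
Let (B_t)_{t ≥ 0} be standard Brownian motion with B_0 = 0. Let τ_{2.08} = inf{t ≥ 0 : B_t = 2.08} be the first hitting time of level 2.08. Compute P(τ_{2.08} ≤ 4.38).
P(τ_{2.08} ≤ 4.38) = 2(1 − Φ(2.08/√4.38)) = 2(1 − Φ(0.9939)) ≈ 0.3203

By the reflection principle for standard BM, P(τ_b ≤ t) = 2 · P(B_t ≥ b). Since B_t ~ N(0, t), P(B_t ≥ 2.08) = 1 − Φ(2.08/√t) = 1 − Φ(2.08/√4.38) = 1 − Φ(0.9939) ≈ 0.16014. Doubling: P(τ_{2.08} ≤ 4.38) ≈ 2 · 0.16014 = 0.32028 ≈ 0.3203.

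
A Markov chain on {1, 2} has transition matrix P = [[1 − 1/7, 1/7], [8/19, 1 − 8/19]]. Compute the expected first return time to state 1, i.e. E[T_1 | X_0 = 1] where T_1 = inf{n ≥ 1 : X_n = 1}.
E[T_1 | X_0 = 1] = 1/π_1 = 75/56

For an irreducible recurrent Markov chain with stationary distribution π, E[T_i | X_0 = i] = 1/π_i (Kac's formula). Here π_1 = (8/19)/(1/7 + 8/19) = (8/19)/(75/133) = 56/75, so E[T_1 | X_0 = 1] = 1/π_1 = (1/7 + 8/19)/(8/19) = (75/133)/(8/19) = 75/56.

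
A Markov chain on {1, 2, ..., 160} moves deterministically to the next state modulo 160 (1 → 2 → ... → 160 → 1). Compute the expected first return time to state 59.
E[T_59 | X_0 = 59] = 160

The chain cycles deterministically, so starting at state 59 it returns in exactly 160 steps. Equivalently, the stationary distribution is uniform π_j = 1/160 for every state j, so by Kac's formula E[T_59] = 1/π_59 = 160.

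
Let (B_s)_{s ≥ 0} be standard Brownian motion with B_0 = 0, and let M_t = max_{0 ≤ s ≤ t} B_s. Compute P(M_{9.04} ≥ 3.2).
P(M_{9.04} ≥ 3.2) = 2·P(B_{9.04} ≥ 3.2) = 2(1 − Φ(3.2/√9.04)) ≈ 0.2872

By the reflection principle for Brownian motion, P(M_t ≥ a) = 2 · P(B_t ≥ a) for a ≥ 0. Since B_t ~ N(0, t), P(B_t ≥ 3.2) = 1 − Φ(3.2/√t) = 1 − Φ(3.2/√9.04) = 1 − Φ(1.0643). So
  P(M_{9.04} ≥ 3.2) = 2(1 − Φ(1.0643)) ≈ 0.2872.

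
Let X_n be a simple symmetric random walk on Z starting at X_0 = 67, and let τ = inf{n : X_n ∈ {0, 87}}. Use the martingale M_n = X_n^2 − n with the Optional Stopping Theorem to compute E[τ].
E[τ] = 1340

M_n = X_n^2 − n is a martingale (since E[X_{n+1}^2 | F_n] = X_n^2 + 1). By OST (τ has finite mean in a bounded region), E[M_τ] = E[M_0] = X_0^2 − 0 = 67^2 = 4489. Also E[M_τ] = E[X_τ^2] − E[τ]. The walk exits at 0 or 87, with P(hit 87 first) = 67/87, so E[X_τ^2] = 87^2 · 67/87 + 0 = 5829. Thus E[τ] = E[X_τ^2] − E[M_τ] = 5829 − 4489 = 1340 = 67(87 − 67) = 1340.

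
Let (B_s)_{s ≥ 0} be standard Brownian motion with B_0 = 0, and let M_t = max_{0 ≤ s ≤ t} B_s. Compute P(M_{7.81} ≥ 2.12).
P(M_{7.81} ≥ 2.12) = 2·P(B_{7.81} ≥ 2.12) = 2(1 − Φ(2.12/√7.81)) ≈ 0.4481

By the reflection principle for Brownian motion, P(M_t ≥ a) = 2 · P(B_t ≥ a) for a ≥ 0. Since B_t ~ N(0, t), P(B_t ≥ 2.12) = 1 − Φ(2.12/√t) = 1 − Φ(2.12/√7.81) = 1 − Φ(0.7586). So
  P(M_{7.81} ≥ 2.12) = 2(1 − Φ(0.7586)) ≈ 0.4481.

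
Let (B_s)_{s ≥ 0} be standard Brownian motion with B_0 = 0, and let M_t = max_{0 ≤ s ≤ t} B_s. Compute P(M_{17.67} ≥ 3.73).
P(M_{17.67} ≥ 3.73) = 2·P(B_{17.67} ≥ 3.73) = 2(1 − Φ(3.73/√17.67)) ≈ 0.3749

By the reflection principle for Brownian motion, P(M_t ≥ a) = 2 · P(B_t ≥ a) for a ≥ 0. Since B_t ~ N(0, t), P(B_t ≥ 3.73) = 1 − Φ(3.73/√t) = 1 − Φ(3.73/√17.67) = 1 − Φ(0.8873). So
  P(M_{17.67} ≥ 3.73) = 2(1 − Φ(0.8873)) ≈ 0.3749.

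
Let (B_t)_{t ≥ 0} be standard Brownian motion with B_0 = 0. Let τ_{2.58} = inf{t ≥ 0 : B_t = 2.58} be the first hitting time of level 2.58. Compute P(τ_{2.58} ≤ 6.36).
P(τ_{2.58} ≤ 6.36) = 2(1 − Φ(2.58/√6.36)) = 2(1 − Φ(1.0230)) ≈ 0.3063

By the reflection principle for standard BM, P(τ_b ≤ t) = 2 · P(B_t ≥ b). Since B_t ~ N(0, t), P(B_t ≥ 2.58) = 1 − Φ(2.58/√t) = 1 − Φ(2.58/√6.36) = 1 − Φ(1.0230) ≈ 0.15315. Doubling: P(τ_{2.58} ≤ 6.36) ≈ 2 · 0.15315 = 0.30630 ≈ 0.3063.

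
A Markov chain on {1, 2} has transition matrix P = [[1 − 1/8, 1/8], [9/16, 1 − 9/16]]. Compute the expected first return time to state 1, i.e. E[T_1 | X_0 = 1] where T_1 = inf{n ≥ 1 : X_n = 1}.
E[T_1 | X_0 = 1] = 1/π_1 = 11/9

For an irreducible recurrent Markov chain with stationary distribution π, E[T_i | X_0 = i] = 1/π_i (Kac's formula). Here π_1 = (9/16)/(1/8 + 9/16) = (9/16)/(11/16) = 9/11, so E[T_1 | X_0 = 1] = 1/π_1 = (1/8 + 9/16)/(9/16) = (11/16)/(9/16) = 11/9.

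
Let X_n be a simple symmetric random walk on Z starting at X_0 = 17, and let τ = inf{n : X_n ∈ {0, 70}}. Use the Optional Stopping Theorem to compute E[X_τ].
E[X_τ] = 17

X_n is a martingale and τ is a bounded-mean stopping time (indeed τ is finite a.s. with bounded expectation since the walk is in a bounded region). By the OST, E[X_τ] = E[X_0] = 17. Equivalently: E[X_τ] = 70 · P(hit 70 first) + 0 · P(hit 0 first) = 70 · (17/70) = 17.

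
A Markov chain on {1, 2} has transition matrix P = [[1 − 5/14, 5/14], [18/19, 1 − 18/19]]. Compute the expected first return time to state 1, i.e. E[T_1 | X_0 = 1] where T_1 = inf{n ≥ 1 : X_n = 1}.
E[T_1 | X_0 = 1] = 1/π_1 = 347/252

For an irreducible recurrent Markov chain with stationary distribution π, E[T_i | X_0 = i] = 1/π_i (Kac's formula). Here π_1 = (18/19)/(5/14 + 18/19) = (18/19)/(347/266) = 252/347, so E[T_1 | X_0 = 1] = 1/π_1 = (5/14 + 18/19)/(18/19) = (347/266)/(18/19) = 347/252.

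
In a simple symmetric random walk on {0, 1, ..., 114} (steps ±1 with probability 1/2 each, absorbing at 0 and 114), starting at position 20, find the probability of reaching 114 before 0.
P(hit 114 before 0) = 20/114 = 10/57

Let u_k = P(hit 114 before 0 | start at k). Then u_0 = 0, u_114 = 1, and u_k = u_{k-1}/2 + u_{k+1}/2 for 1 ≤ k ≤ 113. This harmonic recurrence is solved by u_k = k/114, giving u_20 = 20/114 = 10/57.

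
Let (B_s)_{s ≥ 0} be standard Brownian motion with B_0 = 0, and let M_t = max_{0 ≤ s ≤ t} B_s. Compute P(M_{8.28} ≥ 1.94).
P(M_{8.28} ≥ 1.94) = 2·P(B_{8.28} ≥ 1.94) = 2(1 − Φ(1.94/√8.28)) ≈ 0.5002

By the reflection principle for Brownian motion, P(M_t ≥ a) = 2 · P(B_t ≥ a) for a ≥ 0. Since B_t ~ N(0, t), P(B_t ≥ 1.94) = 1 − Φ(1.94/√t) = 1 − Φ(1.94/√8.28) = 1 − Φ(0.6742). So
  P(M_{8.28} ≥ 1.94) = 2(1 − Φ(0.6742)) ≈ 0.5002.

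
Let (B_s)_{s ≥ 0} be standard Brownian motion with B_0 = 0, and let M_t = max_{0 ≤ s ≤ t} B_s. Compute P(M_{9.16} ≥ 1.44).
P(M_{9.16} ≥ 1.44) = 2·P(B_{9.16} ≥ 1.44) = 2(1 − Φ(1.44/√9.16)) ≈ 0.6342

By the reflection principle for Brownian motion, P(M_t ≥ a) = 2 · P(B_t ≥ a) for a ≥ 0. Since B_t ~ N(0, t), P(B_t ≥ 1.44) = 1 − Φ(1.44/√t) = 1 − Φ(1.44/√9.16) = 1 − Φ(0.4758). So
  P(M_{9.16} ≥ 1.44) = 2(1 − Φ(0.4758)) ≈ 0.6342.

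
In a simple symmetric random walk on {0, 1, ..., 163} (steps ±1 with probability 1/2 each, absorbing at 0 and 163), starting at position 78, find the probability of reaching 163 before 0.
P(hit 163 before 0) = 78/163

Let u_k = P(hit 163 before 0 | start at k). Then u_0 = 0, u_163 = 1, and u_k = u_{k-1}/2 + u_{k+1}/2 for 1 ≤ k ≤ 162. This harmonic recurrence is solved by u_k = k/163, giving u_78 = 78/163.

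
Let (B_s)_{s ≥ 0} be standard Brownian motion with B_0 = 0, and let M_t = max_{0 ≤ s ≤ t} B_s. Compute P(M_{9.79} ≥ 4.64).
P(M_{9.79} ≥ 4.64) = 2·P(B_{9.79} ≥ 4.64) = 2(1 − Φ(4.64/√9.79)) ≈ 0.1381

By the reflection principle for Brownian motion, P(M_t ≥ a) = 2 · P(B_t ≥ a) for a ≥ 0. Since B_t ~ N(0, t), P(B_t ≥ 4.64) = 1 − Φ(4.64/√t) = 1 − Φ(4.64/√9.79) = 1 − Φ(1.4830). So
  P(M_{9.79} ≥ 4.64) = 2(1 − Φ(1.4830)) ≈ 0.1381.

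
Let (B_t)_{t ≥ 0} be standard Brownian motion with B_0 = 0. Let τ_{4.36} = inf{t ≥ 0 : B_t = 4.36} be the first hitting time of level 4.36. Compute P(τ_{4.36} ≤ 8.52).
P(τ_{4.36} ≤ 8.52) = 2(1 − Φ(4.36/√8.52)) = 2(1 − Φ(1.4937)) ≈ 0.1353

By the reflection principle for standard BM, P(τ_b ≤ t) = 2 · P(B_t ≥ b). Since B_t ~ N(0, t), P(B_t ≥ 4.36) = 1 − Φ(4.36/√t) = 1 − Φ(4.36/√8.52) = 1 − Φ(1.4937) ≈ 0.06763. Doubling: P(τ_{4.36} ≤ 8.52) ≈ 2 · 0.06763 = 0.13526 ≈ 0.1353.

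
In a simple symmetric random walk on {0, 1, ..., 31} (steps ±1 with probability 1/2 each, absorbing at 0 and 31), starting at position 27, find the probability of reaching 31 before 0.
P(hit 31 before 0) = 27/31

Let u_k = P(hit 31 before 0 | start at k). Then u_0 = 0, u_31 = 1, and u_k = u_{k-1}/2 + u_{k+1}/2 for 1 ≤ k ≤ 30. This harmonic recurrence is solved by u_k = k/31, giving u_27 = 27/31.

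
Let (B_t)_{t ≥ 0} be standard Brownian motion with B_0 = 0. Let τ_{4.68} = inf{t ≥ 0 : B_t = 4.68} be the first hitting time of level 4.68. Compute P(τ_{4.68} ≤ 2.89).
P(τ_{4.68} ≤ 2.89) = 2(1 − Φ(4.68/√2.89)) = 2(1 − Φ(2.7529)) ≈ 0.0059

By the reflection principle for standard BM, P(τ_b ≤ t) = 2 · P(B_t ≥ b). Since B_t ~ N(0, t), P(B_t ≥ 4.68) = 1 − Φ(4.68/√t) = 1 − Φ(4.68/√2.89) = 1 − Φ(2.7529) ≈ 0.00295. Doubling: P(τ_{4.68} ≤ 2.89) ≈ 2 · 0.00295 = 0.00590 ≈ 0.0059.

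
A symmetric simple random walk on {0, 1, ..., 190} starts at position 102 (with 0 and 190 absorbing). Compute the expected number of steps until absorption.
E[τ | X_0 = 102] = 8976

Let v_k = E[τ | X_0 = k]. Boundary: v_0 = v_190 = 0. Recurrence: v_k = 1 + (v_{k-1} + v_{k+1})/2 for 1 ≤ k ≤ 189. The particular solution to v_k − (v_{k-1} + v_{k+1})/2 = 1 is v_k = −k^2. Adding homogeneous solution A + B k and matching boundaries gives v_k = k (190 − k). Substituting k = 102: v_102 = 102 · 88 = 8976.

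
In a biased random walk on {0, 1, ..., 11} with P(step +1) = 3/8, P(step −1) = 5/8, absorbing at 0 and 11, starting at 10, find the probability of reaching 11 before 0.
P(hit 11 before 0) = (1 − (5/3)^10) / (1 − (5/3)^11) = 14559864/24325489

Let u_k denote P(reach 11 before 0 | start at k). Boundary: u_0 = 0, u_11 = 1. Recurrence: u_k = 3/8·u_{k+1} + 5/8·u_{k-1} for 1 ≤ k ≤ 10. Try u_k = A + B·r^k with r = q/p = (5/8)/(3/8) = 5/3. Substitution satisfies the recurrence; boundary conditions give:
  u_k = (1 − r^k) / (1 − r^N) = (1 − (5/3)^10) / (1 − (5/3)^11) = 14559864/24325489.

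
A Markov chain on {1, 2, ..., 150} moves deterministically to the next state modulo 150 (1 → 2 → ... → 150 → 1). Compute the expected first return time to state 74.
E[T_74 | X_0 = 74] = 150

The chain cycles deterministically, so starting at state 74 it returns in exactly 150 steps. Equivalently, the stationary distribution is uniform π_j = 1/150 for every state j, so by Kac's formula E[T_74] = 1/π_74 = 150.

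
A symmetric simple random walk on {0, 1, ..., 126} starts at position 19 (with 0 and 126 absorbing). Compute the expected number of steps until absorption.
E[τ | X_0 = 19] = 2033

Let v_k = E[τ | X_0 = k]. Boundary: v_0 = v_126 = 0. Recurrence: v_k = 1 + (v_{k-1} + v_{k+1})/2 for 1 ≤ k ≤ 125. The particular solution to v_k − (v_{k-1} + v_{k+1})/2 = 1 is v_k = −k^2. Adding homogeneous solution A + B k and matching boundaries gives v_k = k (126 − k). Substituting k = 19: v_19 = 19 · 107 = 2033.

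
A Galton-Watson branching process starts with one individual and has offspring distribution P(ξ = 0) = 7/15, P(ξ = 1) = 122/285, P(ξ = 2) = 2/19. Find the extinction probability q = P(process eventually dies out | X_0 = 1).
q = 1

Mean offspring μ = 0·7/15 + 1·122/285 + 2·2/19 = 182/285 ≤ 1. For μ ≤ 1 with offspring not concentrated at 1, the Galton-Watson process goes extinct almost surely, so q = 1.
(Algebraic check: The pgf is f(s) = 7/15 + 122/285·s + 2/19·s². The extinction probability q is the smallest fixed point of f in [0, 1]. Setting s = f(s):
  2/19·s² + (122/285 − 1)·s + 7/15 = 0
  2/19·s² − (7/15 + 2/19)·s + 7/15 = 0
which factors as (s − 1)·(2/19·s − 7/15) = 0, giving roots s = 1 and s = (7/15)/(2/19) = 133/30. Since 133/30 ≥ 1, the smallest root in [0, 1] is s = 1.)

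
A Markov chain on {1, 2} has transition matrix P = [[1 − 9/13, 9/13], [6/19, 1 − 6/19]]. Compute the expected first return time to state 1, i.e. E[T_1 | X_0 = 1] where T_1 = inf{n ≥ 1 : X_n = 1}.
E[T_1 | X_0 = 1] = 1/π_1 = 83/26

For an irreducible recurrent Markov chain with stationary distribution π, E[T_i | X_0 = i] = 1/π_i (Kac's formula). Here π_1 = (6/19)/(9/13 + 6/19) = (6/19)/(249/247) = 26/83, so E[T_1 | X_0 = 1] = 1/π_1 = (9/13 + 6/19)/(6/19) = (249/247)/(6/19) = 83/26.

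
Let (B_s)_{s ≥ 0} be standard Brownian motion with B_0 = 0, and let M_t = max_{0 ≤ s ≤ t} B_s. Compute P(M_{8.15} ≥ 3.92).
P(M_{8.15} ≥ 3.92) = 2·P(B_{8.15} ≥ 3.92) = 2(1 − Φ(3.92/√8.15)) ≈ 0.1697

By the reflection principle for Brownian motion, P(M_t ≥ a) = 2 · P(B_t ≥ a) for a ≥ 0. Since B_t ~ N(0, t), P(B_t ≥ 3.92) = 1 − Φ(3.92/√t) = 1 − Φ(3.92/√8.15) = 1 − Φ(1.3731). So
  P(M_{8.15} ≥ 3.92) = 2(1 − Φ(1.3731)) ≈ 0.1697.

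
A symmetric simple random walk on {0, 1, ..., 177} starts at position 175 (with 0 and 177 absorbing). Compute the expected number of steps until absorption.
E[τ | X_0 = 175] = 350

Let v_k = E[τ | X_0 = k]. Boundary: v_0 = v_177 = 0. Recurrence: v_k = 1 + (v_{k-1} + v_{k+1})/2 for 1 ≤ k ≤ 176. The particular solution to v_k − (v_{k-1} + v_{k+1})/2 = 1 is v_k = −k^2. Adding homogeneous solution A + B k and matching boundaries gives v_k = k (177 − k). Substituting k = 175: v_175 = 175 · 2 = 350.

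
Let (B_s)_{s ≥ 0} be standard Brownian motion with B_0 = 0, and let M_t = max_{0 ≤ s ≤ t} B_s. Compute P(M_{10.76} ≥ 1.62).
P(M_{10.76} ≥ 1.62) = 2·P(B_{10.76} ≥ 1.62) = 2(1 − Φ(1.62/√10.76)) ≈ 0.6214

By the reflection principle for Brownian motion, P(M_t ≥ a) = 2 · P(B_t ≥ a) for a ≥ 0. Since B_t ~ N(0, t), P(B_t ≥ 1.62) = 1 − Φ(1.62/√t) = 1 − Φ(1.62/√10.76) = 1 − Φ(0.4939). So
  P(M_{10.76} ≥ 1.62) = 2(1 − Φ(0.4939)) ≈ 0.6214.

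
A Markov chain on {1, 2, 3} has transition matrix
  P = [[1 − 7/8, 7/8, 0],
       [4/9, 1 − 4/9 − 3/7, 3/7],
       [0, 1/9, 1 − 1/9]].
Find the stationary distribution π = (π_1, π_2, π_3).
π = (16/169, 63/338, 243/338)

This is a birth-death chain on three states, which satisfies detailed balance: π_1 · P_{12} = π_2 · P_{21} and π_2 · P_{23} = π_3 · P_{32}.
From π_1 · 7/8 = π_2 · 4/9: π_2/π_1 = (7/8)/(4/9) = 63/32.
From π_2 · 3/7 = π_3 · 1/9: π_3/π_2 = (3/7)/(1/9) = 27/7.
Take π_1 proportional to 1; then unnormalized π = (1, 63/32, 243/32). Normalize by dividing by the sum 169/16:
  π = (16/169, 63/338, 243/338).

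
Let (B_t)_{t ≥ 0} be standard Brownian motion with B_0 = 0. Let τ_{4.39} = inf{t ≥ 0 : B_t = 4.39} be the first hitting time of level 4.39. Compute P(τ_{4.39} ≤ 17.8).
P(τ_{4.39} ≤ 17.8) = 2(1 − Φ(4.39/√17.8)) = 2(1 − Φ(1.0405)) ≈ 0.2981

By the reflection principle for standard BM, P(τ_b ≤ t) = 2 · P(B_t ≥ b). Since B_t ~ N(0, t), P(B_t ≥ 4.39) = 1 − Φ(4.39/√t) = 1 − Φ(4.39/√17.8) = 1 − Φ(1.0405) ≈ 0.14905. Doubling: P(τ_{4.39} ≤ 17.8) ≈ 2 · 0.14905 = 0.29810 ≈ 0.2981.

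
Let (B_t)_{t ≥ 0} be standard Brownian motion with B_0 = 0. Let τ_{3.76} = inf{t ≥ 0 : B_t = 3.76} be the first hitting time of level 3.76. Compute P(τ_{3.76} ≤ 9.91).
P(τ_{3.76} ≤ 9.91) = 2(1 − Φ(3.76/√9.91)) = 2(1 − Φ(1.1944)) ≈ 0.2323

By the reflection principle for standard BM, P(τ_b ≤ t) = 2 · P(B_t ≥ b). Since B_t ~ N(0, t), P(B_t ≥ 3.76) = 1 − Φ(3.76/√t) = 1 − Φ(3.76/√9.91) = 1 − Φ(1.1944) ≈ 0.11616. Doubling: P(τ_{3.76} ≤ 9.91) ≈ 2 · 0.11616 = 0.23232 ≈ 0.2323.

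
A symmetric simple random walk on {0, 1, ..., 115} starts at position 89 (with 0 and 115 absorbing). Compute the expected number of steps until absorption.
E[τ | X_0 = 89] = 2314

Let v_k = E[τ | X_0 = k]. Boundary: v_0 = v_115 = 0. Recurrence: v_k = 1 + (v_{k-1} + v_{k+1})/2 for 1 ≤ k ≤ 114. The particular solution to v_k − (v_{k-1} + v_{k+1})/2 = 1 is v_k = −k^2. Adding homogeneous solution A + B k and matching boundaries gives v_k = k (115 − k). Substituting k = 89: v_89 = 89 · 26 = 2314.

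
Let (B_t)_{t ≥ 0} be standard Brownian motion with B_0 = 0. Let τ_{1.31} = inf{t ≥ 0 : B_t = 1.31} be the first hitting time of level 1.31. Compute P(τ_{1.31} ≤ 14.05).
P(τ_{1.31} ≤ 14.05) = 2(1 − Φ(1.31/√14.05)) = 2(1 − Φ(0.3495)) ≈ 0.7267

By the reflection principle for standard BM, P(τ_b ≤ t) = 2 · P(B_t ≥ b). Since B_t ~ N(0, t), P(B_t ≥ 1.31) = 1 − Φ(1.31/√t) = 1 − Φ(1.31/√14.05) = 1 − Φ(0.3495) ≈ 0.36336. Doubling: P(τ_{1.31} ≤ 14.05) ≈ 2 · 0.36336 = 0.72672 ≈ 0.7267.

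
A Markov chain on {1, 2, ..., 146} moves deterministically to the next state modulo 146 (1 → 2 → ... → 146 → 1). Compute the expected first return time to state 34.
E[T_34 | X_0 = 34] = 146

The chain cycles deterministically, so starting at state 34 it returns in exactly 146 steps. Equivalently, the stationary distribution is uniform π_j = 1/146 for every state j, so by Kac's formula E[T_34] = 1/π_34 = 146.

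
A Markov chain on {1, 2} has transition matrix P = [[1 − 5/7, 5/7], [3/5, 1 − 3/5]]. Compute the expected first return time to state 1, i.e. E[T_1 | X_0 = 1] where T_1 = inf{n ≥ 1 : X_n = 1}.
E[T_1 | X_0 = 1] = 1/π_1 = 46/21

For an irreducible recurrent Markov chain with stationary distribution π, E[T_i | X_0 = i] = 1/π_i (Kac's formula). Here π_1 = (3/5)/(5/7 + 3/5) = (3/5)/(46/35) = 21/46, so E[T_1 | X_0 = 1] = 1/π_1 = (5/7 + 3/5)/(3/5) = (46/35)/(3/5) = 46/21.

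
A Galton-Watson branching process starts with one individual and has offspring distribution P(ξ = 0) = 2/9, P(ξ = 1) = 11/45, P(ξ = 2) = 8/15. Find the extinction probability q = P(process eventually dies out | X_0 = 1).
q = 5/12

The pgf is f(s) = 2/9 + 11/45·s + 8/15·s². The extinction probability q is the smallest fixed point of f in [0, 1]. Setting s = f(s):
  8/15·s² + (11/45 − 1)·s + 2/9 = 0
  8/15·s² − (2/9 + 8/15)·s + 2/9 = 0
which factors as (s − 1)·(8/15·s − 2/9) = 0, giving roots s = 1 and s = (2/9)/(8/15) = 5/12.
Mean offspring μ = 11/45 + 2·8/15 = 59/45 > 1 (supercritical), so q < 1. The extinction probability is the smaller root: q = (2/9)/(8/15) = 5/12.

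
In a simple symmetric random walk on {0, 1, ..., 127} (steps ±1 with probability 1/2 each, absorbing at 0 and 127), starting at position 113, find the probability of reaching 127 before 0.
P(hit 127 before 0) = 113/127

Let u_k = P(hit 127 before 0 | start at k). Then u_0 = 0, u_127 = 1, and u_k = u_{k-1}/2 + u_{k+1}/2 for 1 ≤ k ≤ 126. This harmonic recurrence is solved by u_k = k/127, giving u_113 = 113/127.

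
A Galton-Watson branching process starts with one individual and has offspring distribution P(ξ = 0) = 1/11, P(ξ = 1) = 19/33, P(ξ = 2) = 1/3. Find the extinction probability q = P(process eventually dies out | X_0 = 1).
q = 3/11

The pgf is f(s) = 1/11 + 19/33·s + 1/3·s². The extinction probability q is the smallest fixed point of f in [0, 1]. Setting s = f(s):
  1/3·s² + (19/33 − 1)·s + 1/11 = 0
  1/3·s² − (1/11 + 1/3)·s + 1/11 = 0
which factors as (s − 1)·(1/3·s − 1/11) = 0, giving roots s = 1 and s = (1/11)/(1/3) = 3/11.
Mean offspring μ = 19/33 + 2·1/3 = 41/33 > 1 (supercritical), so q < 1. The extinction probability is the smaller root: q = (1/11)/(1/3) = 3/11.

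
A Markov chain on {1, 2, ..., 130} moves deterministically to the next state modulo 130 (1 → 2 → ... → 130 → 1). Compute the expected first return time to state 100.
E[T_100 | X_0 = 100] = 130

The chain cycles deterministically, so starting at state 100 it returns in exactly 130 steps. Equivalently, the stationary distribution is uniform π_j = 1/130 for every state j, so by Kac's formula E[T_100] = 1/π_100 = 130.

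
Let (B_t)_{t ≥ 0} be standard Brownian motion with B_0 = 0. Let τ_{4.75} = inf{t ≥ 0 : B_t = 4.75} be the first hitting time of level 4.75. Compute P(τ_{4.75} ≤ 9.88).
P(τ_{4.75} ≤ 9.88) = 2(1 − Φ(4.75/√9.88)) = 2(1 − Φ(1.5112)) ≈ 0.1307

By the reflection principle for standard BM, P(τ_b ≤ t) = 2 · P(B_t ≥ b). Since B_t ~ N(0, t), P(B_t ≥ 4.75) = 1 − Φ(4.75/√t) = 1 − Φ(4.75/√9.88) = 1 − Φ(1.5112) ≈ 0.06537. Doubling: P(τ_{4.75} ≤ 9.88) ≈ 2 · 0.06537 = 0.13074 ≈ 0.1307.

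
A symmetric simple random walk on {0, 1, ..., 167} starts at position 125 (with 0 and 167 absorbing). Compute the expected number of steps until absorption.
E[τ | X_0 = 125] = 5250

Let v_k = E[τ | X_0 = k]. Boundary: v_0 = v_167 = 0. Recurrence: v_k = 1 + (v_{k-1} + v_{k+1})/2 for 1 ≤ k ≤ 166. The particular solution to v_k − (v_{k-1} + v_{k+1})/2 = 1 is v_k = −k^2. Adding homogeneous solution A + B k and matching boundaries gives v_k = k (167 − k). Substituting k = 125: v_125 = 125 · 42 = 5250.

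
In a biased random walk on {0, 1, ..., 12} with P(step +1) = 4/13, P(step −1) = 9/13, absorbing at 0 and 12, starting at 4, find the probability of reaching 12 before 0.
P(hit 12 before 0) = (1 − (9/4)^4) / (1 − (9/4)^12) = 65536/44791873

Let u_k denote P(reach 12 before 0 | start at k). Boundary: u_0 = 0, u_12 = 1. Recurrence: u_k = 4/13·u_{k+1} + 9/13·u_{k-1} for 1 ≤ k ≤ 11. Try u_k = A + B·r^k with r = q/p = (9/13)/(4/13) = 9/4. Substitution satisfies the recurrence; boundary conditions give:
  u_k = (1 − r^k) / (1 − r^N) = (1 − (9/4)^4) / (1 − (9/4)^12) = 65536/44791873.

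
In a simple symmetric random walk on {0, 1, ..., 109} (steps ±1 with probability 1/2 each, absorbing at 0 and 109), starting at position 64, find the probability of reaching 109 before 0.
P(hit 109 before 0) = 64/109

Let u_k = P(hit 109 before 0 | start at k). Then u_0 = 0, u_109 = 1, and u_k = u_{k-1}/2 + u_{k+1}/2 for 1 ≤ k ≤ 108. This harmonic recurrence is solved by u_k = k/109, giving u_64 = 64/109.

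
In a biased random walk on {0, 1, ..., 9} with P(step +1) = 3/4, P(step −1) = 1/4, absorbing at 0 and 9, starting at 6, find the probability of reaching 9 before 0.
P(hit 9 before 0) = (1 − (1/3)^6) / (1 − (1/3)^9) = 756/757

Let u_k denote P(reach 9 before 0 | start at k). Boundary: u_0 = 0, u_9 = 1. Recurrence: u_k = 3/4·u_{k+1} + 1/4·u_{k-1} for 1 ≤ k ≤ 8. Try u_k = A + B·r^k with r = q/p = (1/4)/(3/4) = 1/3. Substitution satisfies the recurrence; boundary conditions give:
  u_k = (1 − r^k) / (1 − r^N) = (1 − (1/3)^6) / (1 − (1/3)^9) = 756/757.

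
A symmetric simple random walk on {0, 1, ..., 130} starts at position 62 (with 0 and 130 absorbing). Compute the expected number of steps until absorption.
E[τ | X_0 = 62] = 4216

Let v_k = E[τ | X_0 = k]. Boundary: v_0 = v_130 = 0. Recurrence: v_k = 1 + (v_{k-1} + v_{k+1})/2 for 1 ≤ k ≤ 129. The particular solution to v_k − (v_{k-1} + v_{k+1})/2 = 1 is v_k = −k^2. Adding homogeneous solution A + B k and matching boundaries gives v_k = k (130 − k). Substituting k = 62: v_62 = 62 · 68 = 4216.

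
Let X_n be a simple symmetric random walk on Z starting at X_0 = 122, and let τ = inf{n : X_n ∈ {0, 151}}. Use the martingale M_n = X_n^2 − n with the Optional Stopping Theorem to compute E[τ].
E[τ] = 3538

M_n = X_n^2 − n is a martingale (since E[X_{n+1}^2 | F_n] = X_n^2 + 1). By OST (τ has finite mean in a bounded region), E[M_τ] = E[M_0] = X_0^2 − 0 = 122^2 = 14884. Also E[M_τ] = E[X_τ^2] − E[τ]. The walk exits at 0 or 151, with P(hit 151 first) = 122/151, so E[X_τ^2] = 151^2 · 122/151 + 0 = 18422. Thus E[τ] = E[X_τ^2] − E[M_τ] = 18422 − 14884 = 3538 = 122(151 − 122) = 3538.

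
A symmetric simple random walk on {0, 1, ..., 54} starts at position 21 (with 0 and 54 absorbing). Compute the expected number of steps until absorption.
E[τ | X_0 = 21] = 693

Let v_k = E[τ | X_0 = k]. Boundary: v_0 = v_54 = 0. Recurrence: v_k = 1 + (v_{k-1} + v_{k+1})/2 for 1 ≤ k ≤ 53. The particular solution to v_k − (v_{k-1} + v_{k+1})/2 = 1 is v_k = −k^2. Adding homogeneous solution A + B k and matching boundaries gives v_k = k (54 − k). Substituting k = 21: v_21 = 21 · 33 = 693.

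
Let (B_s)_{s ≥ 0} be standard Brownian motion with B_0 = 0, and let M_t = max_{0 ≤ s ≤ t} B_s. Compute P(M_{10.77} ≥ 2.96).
P(M_{10.77} ≥ 2.96) = 2·P(B_{10.77} ≥ 2.96) = 2(1 − Φ(2.96/√10.77)) ≈ 0.3671

By the reflection principle for Brownian motion, P(M_t ≥ a) = 2 · P(B_t ≥ a) for a ≥ 0. Since B_t ~ N(0, t), P(B_t ≥ 2.96) = 1 − Φ(2.96/√t) = 1 − Φ(2.96/√10.77) = 1 − Φ(0.9020). So
  P(M_{10.77} ≥ 2.96) = 2(1 − Φ(0.9020)) ≈ 0.3671.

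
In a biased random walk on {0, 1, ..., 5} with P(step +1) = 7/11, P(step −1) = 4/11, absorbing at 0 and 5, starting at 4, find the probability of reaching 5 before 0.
P(hit 5 before 0) = (1 − (4/7)^4) / (1 − (4/7)^5) = 5005/5261

Let u_k denote P(reach 5 before 0 | start at k). Boundary: u_0 = 0, u_5 = 1. Recurrence: u_k = 7/11·u_{k+1} + 4/11·u_{k-1} for 1 ≤ k ≤ 4. Try u_k = A + B·r^k with r = q/p = (4/11)/(7/11) = 4/7. Substitution satisfies the recurrence; boundary conditions give:
  u_k = (1 − r^k) / (1 − r^N) = (1 − (4/7)^4) / (1 − (4/7)^5) = 5005/5261.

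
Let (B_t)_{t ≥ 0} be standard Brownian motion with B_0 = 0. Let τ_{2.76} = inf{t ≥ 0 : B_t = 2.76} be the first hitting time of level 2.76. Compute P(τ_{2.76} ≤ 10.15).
P(τ_{2.76} ≤ 10.15) = 2(1 − Φ(2.76/√10.15)) = 2(1 − Φ(0.8663)) ≈ 0.3863

By the reflection principle for standard BM, P(τ_b ≤ t) = 2 · P(B_t ≥ b). Since B_t ~ N(0, t), P(B_t ≥ 2.76) = 1 − Φ(2.76/√t) = 1 − Φ(2.76/√10.15) = 1 − Φ(0.8663) ≈ 0.19316. Doubling: P(τ_{2.76} ≤ 10.15) ≈ 2 · 0.19316 = 0.38632 ≈ 0.3863.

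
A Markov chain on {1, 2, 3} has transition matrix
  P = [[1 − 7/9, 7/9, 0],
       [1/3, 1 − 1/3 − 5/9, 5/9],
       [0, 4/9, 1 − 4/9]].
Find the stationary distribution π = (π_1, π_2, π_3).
π = (4/25, 28/75, 7/15)

This is a birth-death chain on three states, which satisfies detailed balance: π_1 · P_{12} = π_2 · P_{21} and π_2 · P_{23} = π_3 · P_{32}.
From π_1 · 7/9 = π_2 · 1/3: π_2/π_1 = (7/9)/(1/3) = 7/3.
From π_2 · 5/9 = π_3 · 4/9: π_3/π_2 = (5/9)/(4/9) = 5/4.
Take π_1 proportional to 1; then unnormalized π = (1, 7/3, 35/12). Normalize by dividing by the sum 25/4:
  π = (4/25, 28/75, 7/15).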